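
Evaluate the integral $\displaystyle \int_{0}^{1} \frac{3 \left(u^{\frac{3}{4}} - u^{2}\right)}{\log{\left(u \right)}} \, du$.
$\log{\left(\frac{343}{1728} \right)}$

Replace the exponent $\frac{3}{4}$ by a parameter $a$: let $I(a) = \int_{0}^{1} \frac{3 \left(- u^{2} + u^{a}\right)}{\log{\left(u \right)}} \, du$.

Since $\dfrac{\partial}{\partial a}\,u^{a} = u^{a} \ln u$, the $\ln u$ in the denominator cancels and
$$\frac{dI}{da} = \int_{0}^{1} 3 u^{a} \, du = 3 \left[\frac{u^{a+1}}{a+1}\right]_0^1 = \frac{3}{a + 1}.$$

Integrating with respect to $a$ gives $I(a) = \log{\left(\frac{\left(a + 1\right)^{3}}{27} \right)} + C$.

At $a = 2$ the integrand is identically $0$, so $I(2) = 0$. The closed form gives $0$, hence $C = 0$.

Setting $a = \frac{3}{4}$:
$$I = \log{\left(\frac{343}{1728} \right)}.$$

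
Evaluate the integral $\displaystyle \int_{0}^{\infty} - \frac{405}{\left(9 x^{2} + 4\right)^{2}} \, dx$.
$- \frac{135 \pi}{32}$

Start from the standard arctangent integral
$$J(a) = \int_{0}^{\infty} - \frac{5}{a^{2} + x^{2}} \, dx = - \frac{5 \pi}{2 a}.$$

Differentiating under the integral sign with respect to $a$,
$$\frac{dJ}{da} = \int_{0}^{\infty} \frac{10 a}{\left(a^{2} + x^{2}\right)^{2}} \, dx = \frac{5 \pi}{2 a^{2}},$$
so $\int_{0}^{\infty} - \frac{5}{\left(a^{2} + x^{2}\right)^{2}} \, dx = - \frac{5 \pi}{4 a^{3}}$.

Setting $a = \frac{2}{3}$:
$$I = - \frac{135 \pi}{32}.$$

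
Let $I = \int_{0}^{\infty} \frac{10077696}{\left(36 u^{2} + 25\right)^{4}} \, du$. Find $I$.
$\frac{52488 \pi}{15625}$

Start from the standard arctangent integral
$$J(a) = \int_{0}^{\infty} \frac{6}{a^{2} + u^{2}} \, du = \frac{3 \pi}{a}.$$

Differentiating under the integral sign with respect to $a$,
$$\frac{dJ}{da} = \int_{0}^{\infty} - \frac{12 a}{\left(a^{2} + u^{2}\right)^{2}} \, du = - \frac{3 \pi}{a^{2}},$$
so $\int_{0}^{\infty} \frac{6}{\left(a^{2} + u^{2}\right)^{2}} \, du = \frac{3 \pi}{2 a^{3}}$.

Repeating — each differentiation of $1/(u^2+a^2)^j$ produces $-2ja/(u^2+a^2)^{j+1}$ — and dividing through by $-2ja$ at each step yields, after $3$ differentiations in total,
$$\int_{0}^{\infty} \frac{6}{\left(a^{2} + u^{2}\right)^{4}} \, du = \frac{15 \pi}{16 a^{7}}.$$

Setting $a = \frac{5}{6}$:
$$I = \frac{52488 \pi}{15625}.$$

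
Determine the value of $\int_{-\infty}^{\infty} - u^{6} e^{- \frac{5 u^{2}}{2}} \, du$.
$- \frac{3 \sqrt{10} \sqrt{\pi}}{125}$

Consider the simpler parametrised integral
$$J(a) = \int_{-\infty}^{\infty} - e^{- a u^{2}} \, du = - \frac{\sqrt{\pi}}{\sqrt{a}}.$$

Differentiating under the integral sign brings down a factor of $(-u^2)$:
$$\frac{dJ}{da} = \int_{-\infty}^{\infty} u^{2} e^{- a u^{2}} \, du = \frac{\sqrt{\pi}}{2 a^{\frac{3}{2}}}.$$

Repeating $3$ times in total — each differentiation brings down another $(-u^2)$ — gives
$$\frac{d^{3}J}{da^{3}} = \int_{-\infty}^{\infty} u^{6} e^{- a u^{2}} \, du = \frac{15 \sqrt{\pi}}{8 a^{\frac{7}{2}}},$$
and the integrand here is $(-1)^{3}$ times the target integrand, so $I = (-1)^{3}\,\frac{d^{3}J}{da^{3}} = - \frac{15 \sqrt{\pi}}{8 a^{\frac{7}{2}}}$.

Setting $a = \frac{5}{2}$:
$$I = - \frac{3 \sqrt{10} \sqrt{\pi}}{125}.$$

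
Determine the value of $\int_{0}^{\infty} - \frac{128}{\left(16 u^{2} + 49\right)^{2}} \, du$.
$- \frac{8 \pi}{343}$

Recall the elementary integral
$$J(a) = \int_{0}^{\infty} - \frac{1}{2 \left(a^{2} + u^{2}\right)} \, du = - \frac{\pi}{4 a}.$$

Differentiating under the integral sign with respect to $a$,
$$\frac{dJ}{da} = \int_{0}^{\infty} \frac{a}{\left(a^{2} + u^{2}\right)^{2}} \, du = \frac{\pi}{4 a^{2}},$$
so $\int_{0}^{\infty} - \frac{1}{2 \left(a^{2} + u^{2}\right)^{2}} \, du = - \frac{\pi}{8 a^{3}}$.

Setting $a = \frac{7}{4}$:
$$I = - \frac{8 \pi}{343}.$$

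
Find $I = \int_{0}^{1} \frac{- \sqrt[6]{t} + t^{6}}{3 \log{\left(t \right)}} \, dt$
$\frac{\log{\left(6 \right)}}{3}$

Replace the exponent $\frac{1}{6}$ by a parameter $a$: let $I(a) = \int_{0}^{1} \frac{t^{6} - t^{a}}{3 \log{\left(t \right)}} \, dt$.

Since $\dfrac{\partial}{\partial a}\,t^{a} = t^{a} \ln t$, the $\ln t$ in the denominator cancels and
$$\frac{dI}{da} = \int_{0}^{1} - \frac{1}{3} t^{a} \, dt = - \frac{1}{3} \left[\frac{t^{a+1}}{a+1}\right]_0^1 = - \frac{1}{3 a + 3}.$$

Integrating with respect to $a$ gives $I(a) = - \frac{\log{\left(a + 1 \right)}}{3} + \frac{\log{\left(7 \right)}}{3} + C$.

At $a = 6$ the integrand is identically $0$, so $I(6) = 0$. The closed form gives $0$, hence $C = 0$.

Setting $a = \frac{1}{6}$:
$$I = \frac{\log{\left(6 \right)}}{3}.$$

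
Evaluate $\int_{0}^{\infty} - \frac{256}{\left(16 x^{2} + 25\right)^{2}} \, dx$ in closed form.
$- \frac{16 \pi}{125}$

Begin with the known result
$$J(a) = \int_{0}^{\infty} - \frac{1}{a^{2} + x^{2}} \, dx = - \frac{\pi}{2 a}.$$

Differentiating under the integral sign with respect to $a$,
$$\frac{dJ}{da} = \int_{0}^{\infty} \frac{2 a}{\left(a^{2} + x^{2}\right)^{2}} \, dx = \frac{\pi}{2 a^{2}},$$
so $\int_{0}^{\infty} - \frac{1}{\left(a^{2} + x^{2}\right)^{2}} \, dx = - \frac{\pi}{4 a^{3}}$.

Setting $a = \frac{5}{4}$:
$$I = - \frac{16 \pi}{125}.$$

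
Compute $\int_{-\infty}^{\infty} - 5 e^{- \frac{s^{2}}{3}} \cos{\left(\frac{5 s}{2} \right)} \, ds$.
$- \frac{5 \sqrt{3} \sqrt{\pi}}{e^{\frac{75}{16}}}$

Define $I(b) = \int_{-\infty}^{\infty} - 5 e^{- \frac{s^{2}}{3}} \cos{\left(b s \right)} \, ds$.

Differentiating under the integral sign,
$$I'(b) = \int_{-\infty}^{\infty} 5 s e^{- \frac{s^{2}}{3}} \sin{\left(b s \right)} \, ds.$$

Integrate $\int_{-\infty}^{\infty} s \sin(b s)\, e^{- \frac{s^{2}}{3}}\, ds$ by parts with $u = \sin(b s)$ and $dv = s\, e^{- \frac{s^{2}}{3}}\, ds$, giving $v = - \frac{3 e^{- \frac{s^{2}}{3}}}{2}$. The boundary term vanishes and
$$\int_{-\infty}^{\infty} s \sin(b s)\, e^{- \frac{s^{2}}{3}}\, ds = \frac{3 b}{2} \int_{-\infty}^{\infty} \cos(b s)\, e^{- \frac{s^{2}}{3}}\, ds,$$
so $I'(b) = - \frac{3 b}{2}\, I(b)$.

This is a separable first-order ODE; solving with the initial condition $I(0) = \int_{-\infty}^{\infty} - 5 e^{- \frac{s^{2}}{3}}\,ds = - 5 \sqrt{3} \sqrt{\pi}$ gives
$$I(b) = - 5 \sqrt{3} \sqrt{\pi} e^{- \frac{3 b^{2}}{4}}.$$

Setting $b = \frac{5}{2}$:
$$I = - \frac{5 \sqrt{3} \sqrt{\pi}}{e^{\frac{75}{16}}}.$$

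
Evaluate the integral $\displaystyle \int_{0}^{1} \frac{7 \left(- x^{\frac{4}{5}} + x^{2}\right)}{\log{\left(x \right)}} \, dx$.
$\log{\left(\frac{78125}{2187} \right)}$

Introduce a parameter $a$ in the exponent: let $I(a) = \int_{0}^{1} \frac{7 \left(x^{2} - x^{a}\right)}{\log{\left(x \right)}} \, dx$.

Since $\dfrac{\partial}{\partial a}\,x^{a} = x^{a} \ln x$, the $\ln x$ in the denominator cancels and
$$\frac{dI}{da} = \int_{0}^{1} -7 x^{a} \, dx = -7 \left[\frac{x^{a+1}}{a+1}\right]_0^1 = - \frac{7}{a + 1}.$$

Integrating with respect to $a$ gives $I(a) = \log{\left(\frac{2187}{\left(a + 1\right)^{7}} \right)} + C$.

At $a = 2$ the integrand is identically $0$, so $I(2) = 0$. The closed form gives $0$, hence $C = 0$.

Setting $a = \frac{4}{5}$:
$$I = \log{\left(\frac{78125}{2187} \right)}.$$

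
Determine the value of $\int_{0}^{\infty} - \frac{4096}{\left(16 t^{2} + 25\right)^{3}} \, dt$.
$- \frac{192 \pi}{3125}$

Recall the elementary integral
$$J(a) = \int_{0}^{\infty} - \frac{1}{a^{2} + t^{2}} \, dt = - \frac{\pi}{2 a}.$$

Differentiating under the integral sign with respect to $a$,
$$\frac{dJ}{da} = \int_{0}^{\infty} \frac{2 a}{\left(a^{2} + t^{2}\right)^{2}} \, dt = \frac{\pi}{2 a^{2}},$$
so $\int_{0}^{\infty} - \frac{1}{\left(a^{2} + t^{2}\right)^{2}} \, dt = - \frac{\pi}{4 a^{3}}$.

Repeating — each differentiation of $1/(t^2+a^2)^j$ produces $-2ja/(t^2+a^2)^{j+1}$ — and dividing through by $-2ja$ at each step yields, after $2$ differentiations in total,
$$\int_{0}^{\infty} - \frac{1}{\left(a^{2} + t^{2}\right)^{3}} \, dt = - \frac{3 \pi}{16 a^{5}}.$$

Setting $a = \frac{5}{4}$:
$$I = - \frac{192 \pi}{3125}.$$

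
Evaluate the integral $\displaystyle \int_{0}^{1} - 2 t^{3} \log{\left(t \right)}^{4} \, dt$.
$- \frac{3}{64}$

Begin with the known integral
$$J(a) = \int_{0}^{1} - 2 t^{a} \, dt = - \frac{2}{a + 1}.$$

Differentiating under the integral sign brings down a factor of $\ln t$:
$$\frac{dJ}{da} = \int_{0}^{1} - 2 t^{a} \log{\left(t \right)} \, dt = \frac{2}{\left(a + 1\right)^{2}}.$$

Repeating $4$ times in total — each differentiation brings down another $\ln t$ — gives
$$\frac{d^{4}J}{da^{4}} = \int_{0}^{1} - 2 t^{a} \log{\left(t \right)}^{4} \, dt = - \frac{48}{\left(a + 1\right)^{5}},$$
and the integrand here is exactly the target integrand, so $I = - \frac{48}{\left(a + 1\right)^{5}}$.

Setting $a = 3$:
$$I = - \frac{3}{64}.$$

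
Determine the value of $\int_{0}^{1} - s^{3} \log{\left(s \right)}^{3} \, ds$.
$\frac{3}{128}$

Start from the elementary integral
$$J(a) = \int_{0}^{1} - s^{a} \, ds = - \frac{1}{a + 1}.$$

Differentiating under the integral sign brings down a factor of $\ln s$:
$$\frac{dJ}{da} = \int_{0}^{1} - s^{a} \log{\left(s \right)} \, ds = \frac{1}{\left(a + 1\right)^{2}}.$$

Repeating $3$ times in total — each differentiation brings down another $\ln s$ — gives
$$\frac{d^{3}J}{da^{3}} = \int_{0}^{1} - s^{a} \log{\left(s \right)}^{3} \, ds = \frac{6}{\left(a + 1\right)^{4}},$$
and the integrand here is exactly the target integrand, so $I = \frac{6}{\left(a + 1\right)^{4}}$.

Setting $a = 3$:
$$I = \frac{3}{128}.$$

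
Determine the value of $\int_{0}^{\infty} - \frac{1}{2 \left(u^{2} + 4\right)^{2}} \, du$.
$- \frac{\pi}{64}$

Begin with the known result
$$J(a) = \int_{0}^{\infty} - \frac{1}{2 \left(a^{2} + u^{2}\right)} \, du = - \frac{\pi}{4 a}.$$

Differentiating under the integral sign with respect to $a$,
$$\frac{dJ}{da} = \int_{0}^{\infty} \frac{a}{\left(a^{2} + u^{2}\right)^{2}} \, du = \frac{\pi}{4 a^{2}},$$
so $\int_{0}^{\infty} - \frac{1}{2 \left(a^{2} + u^{2}\right)^{2}} \, du = - \frac{\pi}{8 a^{3}}$.

Setting $a = 2$:
$$I = - \frac{\pi}{64}.$$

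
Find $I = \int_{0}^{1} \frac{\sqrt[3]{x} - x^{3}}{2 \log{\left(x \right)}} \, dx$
$- \frac{\log{\left(3 \right)}}{2}$

Consider the one-parameter family: let $I(a) = \int_{0}^{1} \frac{\sqrt[3]{x} - x^{a}}{2 \log{\left(x \right)}} \, dx$.

Since $\dfrac{\partial}{\partial a}\,x^{a} = x^{a} \ln x$, the $\ln x$ in the denominator cancels and
$$\frac{dI}{da} = \int_{0}^{1} - \frac{1}{2} x^{a} \, dx = - \frac{1}{2} \left[\frac{x^{a+1}}{a+1}\right]_0^1 = - \frac{1}{2 a + 2}.$$

Integrating with respect to $a$ gives $I(a) = - \frac{\log{\left(a + 1 \right)}}{2} - \frac{\log{\left(3 \right)}}{2} + \log{\left(2 \right)} + C$.

At $a = \frac{1}{3}$ the integrand is identically $0$, so $I(\frac{1}{3}) = 0$. The closed form gives $0$, hence $C = 0$.

Setting $a = 3$:
$$I = - \frac{\log{\left(3 \right)}}{2}.$$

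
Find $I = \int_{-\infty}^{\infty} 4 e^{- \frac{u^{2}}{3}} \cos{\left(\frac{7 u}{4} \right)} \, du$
$\frac{4 \sqrt{3} \sqrt{\pi}}{e^{\frac{147}{64}}}$

Let $b$ denote the cosine frequency and define $I(b) = \int_{-\infty}^{\infty} 4 e^{- \frac{u^{2}}{3}} \cos{\left(b u \right)} \, du$.

Differentiating under the integral sign,
$$I'(b) = \int_{-\infty}^{\infty} - 4 u e^{- \frac{u^{2}}{3}} \sin{\left(b u \right)} \, du.$$

Integrate $\int_{-\infty}^{\infty} u \sin(b u)\, e^{- \frac{u^{2}}{3}}\, du$ by parts with $w = \sin(b u)$ and $dv = u\, e^{- \frac{u^{2}}{3}}\, du$, giving $v = - \frac{3 e^{- \frac{u^{2}}{3}}}{2}$. The boundary term vanishes and
$$\int_{-\infty}^{\infty} u \sin(b u)\, e^{- \frac{u^{2}}{3}}\, du = \frac{3 b}{2} \int_{-\infty}^{\infty} \cos(b u)\, e^{- \frac{u^{2}}{3}}\, du,$$
so $I'(b) = - \frac{3 b}{2}\, I(b)$.

This is a separable first-order ODE; solving with the initial condition $I(0) = \int_{-\infty}^{\infty} 4 e^{- \frac{u^{2}}{3}}\,du = 4 \sqrt{3} \sqrt{\pi}$ gives
$$I(b) = 4 \sqrt{3} \sqrt{\pi} e^{- \frac{3 b^{2}}{4}}.$$

Setting $b = \frac{7}{4}$:
$$I = \frac{4 \sqrt{3} \sqrt{\pi}}{e^{\frac{147}{64}}}.$$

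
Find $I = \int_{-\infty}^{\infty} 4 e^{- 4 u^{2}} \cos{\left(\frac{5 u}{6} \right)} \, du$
$\frac{2 \sqrt{\pi}}{e^{\frac{25}{576}}}$

Let $b$ denote the cosine frequency and define $I(b) = \int_{-\infty}^{\infty} 4 e^{- 4 u^{2}} \cos{\left(b u \right)} \, du$.

Differentiating under the integral sign,
$$I'(b) = \int_{-\infty}^{\infty} - 4 u e^{- 4 u^{2}} \sin{\left(b u \right)} \, du.$$

Integrate $\int_{-\infty}^{\infty} u \sin(b u)\, e^{- 4 u^{2}}\, du$ by parts with $w = \sin(b u)$ and $dv = u\, e^{- 4 u^{2}}\, du$, giving $v = - \frac{e^{- 4 u^{2}}}{8}$. The boundary term vanishes and
$$\int_{-\infty}^{\infty} u \sin(b u)\, e^{- 4 u^{2}}\, du = \frac{b}{8} \int_{-\infty}^{\infty} \cos(b u)\, e^{- 4 u^{2}}\, du,$$
so $I'(b) = - \frac{b}{8}\, I(b)$.

This is a separable first-order ODE; solving with the initial condition $I(0) = \int_{-\infty}^{\infty} 4 e^{- 4 u^{2}}\,du = 2 \sqrt{\pi}$ gives
$$I(b) = 2 \sqrt{\pi} e^{- \frac{b^{2}}{16}}.$$

Setting $b = \frac{5}{6}$:
$$I = \frac{2 \sqrt{\pi}}{e^{\frac{25}{576}}}.$$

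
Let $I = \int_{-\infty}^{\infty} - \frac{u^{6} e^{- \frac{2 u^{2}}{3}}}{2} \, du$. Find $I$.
$- \frac{405 \sqrt{6} \sqrt{\pi}}{256}$

Begin with the known integral
$$J(a) = \int_{-\infty}^{\infty} - \frac{e^{- a u^{2}}}{2} \, du = - \frac{\sqrt{\pi}}{2 \sqrt{a}}.$$

Differentiating under the integral sign brings down a factor of $(-u^2)$:
$$\frac{dJ}{da} = \int_{-\infty}^{\infty} \frac{u^{2} e^{- a u^{2}}}{2} \, du = \frac{\sqrt{\pi}}{4 a^{\frac{3}{2}}}.$$

Repeating $3$ times in total — each differentiation brings down another $(-u^2)$ — gives
$$\frac{d^{3}J}{da^{3}} = \int_{-\infty}^{\infty} \frac{u^{6} e^{- a u^{2}}}{2} \, du = \frac{15 \sqrt{\pi}}{16 a^{\frac{7}{2}}},$$
and the integrand here is $(-1)^{3}$ times the target integrand, so $I = (-1)^{3}\,\frac{d^{3}J}{da^{3}} = - \frac{15 \sqrt{\pi}}{16 a^{\frac{7}{2}}}$.

Setting $a = \frac{2}{3}$:
$$I = - \frac{405 \sqrt{6} \sqrt{\pi}}{256}.$$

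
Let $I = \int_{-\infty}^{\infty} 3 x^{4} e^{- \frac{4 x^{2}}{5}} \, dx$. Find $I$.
$\frac{225 \sqrt{5} \sqrt{\pi}}{128}$

Start from the elementary integral
$$J(a) = \int_{-\infty}^{\infty} 3 e^{- a x^{2}} \, dx = \frac{3 \sqrt{\pi}}{\sqrt{a}}.$$

Differentiating under the integral sign brings down a factor of $(-x^2)$:
$$\frac{dJ}{da} = \int_{-\infty}^{\infty} - 3 x^{2} e^{- a x^{2}} \, dx = - \frac{3 \sqrt{\pi}}{2 a^{\frac{3}{2}}}.$$

Repeating twice in total — each differentiation brings down another $(-x^2)$ — gives
$$\frac{d^{2}J}{da^{2}} = \int_{-\infty}^{\infty} 3 x^{4} e^{- a x^{2}} \, dx = \frac{9 \sqrt{\pi}}{4 a^{\frac{5}{2}}},$$
and the integrand here is exactly the target integrand, so $I = \frac{9 \sqrt{\pi}}{4 a^{\frac{5}{2}}}$.

Setting $a = \frac{4}{5}$:
$$I = \frac{225 \sqrt{5} \sqrt{\pi}}{128}.$$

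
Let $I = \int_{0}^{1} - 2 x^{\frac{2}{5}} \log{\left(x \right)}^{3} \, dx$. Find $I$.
$\frac{7500}{2401}$

Begin with the known integral
$$J(a) = \int_{0}^{1} - 2 x^{a} \, dx = - \frac{2}{a + 1}.$$

Differentiating under the integral sign brings down a factor of $\ln x$:
$$\frac{dJ}{da} = \int_{0}^{1} - 2 x^{a} \log{\left(x \right)} \, dx = \frac{2}{\left(a + 1\right)^{2}}.$$

Repeating $3$ times in total — each differentiation brings down another $\ln x$ — gives
$$\frac{d^{3}J}{da^{3}} = \int_{0}^{1} - 2 x^{a} \log{\left(x \right)}^{3} \, dx = \frac{12}{\left(a + 1\right)^{4}},$$
and the integrand here is exactly the target integrand, so $I = \frac{12}{\left(a + 1\right)^{4}}$.

Setting $a = \frac{2}{5}$:
$$I = \frac{7500}{2401}.$$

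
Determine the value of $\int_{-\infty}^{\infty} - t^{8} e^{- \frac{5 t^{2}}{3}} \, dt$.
$- \frac{1701 \sqrt{15} \sqrt{\pi}}{10000}$

Consider the simpler parametrised integral
$$J(a) = \int_{-\infty}^{\infty} - e^{- a t^{2}} \, dt = - \frac{\sqrt{\pi}}{\sqrt{a}}.$$

Differentiating under the integral sign brings down a factor of $(-t^2)$:
$$\frac{dJ}{da} = \int_{-\infty}^{\infty} t^{2} e^{- a t^{2}} \, dt = \frac{\sqrt{\pi}}{2 a^{\frac{3}{2}}}.$$

Repeating $4$ times in total — each differentiation brings down another $(-t^2)$ — gives
$$\frac{d^{4}J}{da^{4}} = \int_{-\infty}^{\infty} - t^{8} e^{- a t^{2}} \, dt = - \frac{105 \sqrt{\pi}}{16 a^{\frac{9}{2}}},$$
and the integrand here is exactly the target integrand, so $I = - \frac{105 \sqrt{\pi}}{16 a^{\frac{9}{2}}}$.

Setting $a = \frac{5}{3}$:
$$I = - \frac{1701 \sqrt{15} \sqrt{\pi}}{10000}.$$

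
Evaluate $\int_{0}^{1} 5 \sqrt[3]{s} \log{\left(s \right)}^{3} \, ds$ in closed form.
$- \frac{1215}{128}$

Begin with the known integral
$$J(a) = \int_{0}^{1} 5 s^{a} \, ds = \frac{5}{a + 1}.$$

Differentiating under the integral sign brings down a factor of $\ln s$:
$$\frac{dJ}{da} = \int_{0}^{1} 5 s^{a} \log{\left(s \right)} \, ds = - \frac{5}{\left(a + 1\right)^{2}}.$$

Repeating $3$ times in total — each differentiation brings down another $\ln s$ — gives
$$\frac{d^{3}J}{da^{3}} = \int_{0}^{1} 5 s^{a} \log{\left(s \right)}^{3} \, ds = - \frac{30}{\left(a + 1\right)^{4}},$$
and the integrand here is exactly the target integrand, so $I = - \frac{30}{\left(a + 1\right)^{4}}$.

Setting $a = \frac{1}{3}$:
$$I = - \frac{1215}{128}.$$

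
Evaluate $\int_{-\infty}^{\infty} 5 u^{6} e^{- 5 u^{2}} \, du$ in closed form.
$\frac{3 \sqrt{5} \sqrt{\pi}}{200}$

Start from the elementary integral
$$J(a) = \int_{-\infty}^{\infty} 5 e^{- a u^{2}} \, du = \frac{5 \sqrt{\pi}}{\sqrt{a}}.$$

Differentiating under the integral sign brings down a factor of $(-u^2)$:
$$\frac{dJ}{da} = \int_{-\infty}^{\infty} - 5 u^{2} e^{- a u^{2}} \, du = - \frac{5 \sqrt{\pi}}{2 a^{\frac{3}{2}}}.$$

Repeating $3$ times in total — each differentiation brings down another $(-u^2)$ — gives
$$\frac{d^{3}J}{da^{3}} = \int_{-\infty}^{\infty} - 5 u^{6} e^{- a u^{2}} \, du = - \frac{75 \sqrt{\pi}}{8 a^{\frac{7}{2}}},$$
and the integrand here is $(-1)^{3}$ times the target integrand, so $I = (-1)^{3}\,\frac{d^{3}J}{da^{3}} = \frac{75 \sqrt{\pi}}{8 a^{\frac{7}{2}}}$.

Setting $a = 5$:
$$I = \frac{3 \sqrt{5} \sqrt{\pi}}{200}.$$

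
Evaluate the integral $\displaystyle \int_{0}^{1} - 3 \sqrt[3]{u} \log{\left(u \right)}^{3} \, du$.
$\frac{729}{128}$

Begin with the known integral
$$J(a) = \int_{0}^{1} - 3 u^{a} \, du = - \frac{3}{a + 1}.$$

Differentiating under the integral sign brings down a factor of $\ln u$:
$$\frac{dJ}{da} = \int_{0}^{1} - 3 u^{a} \log{\left(u \right)} \, du = \frac{3}{\left(a + 1\right)^{2}}.$$

Repeating $3$ times in total — each differentiation brings down another $\ln u$ — gives
$$\frac{d^{3}J}{da^{3}} = \int_{0}^{1} - 3 u^{a} \log{\left(u \right)}^{3} \, du = \frac{18}{\left(a + 1\right)^{4}},$$
and the integrand here is exactly the target integrand, so $I = \frac{18}{\left(a + 1\right)^{4}}$.

Setting $a = \frac{1}{3}$:
$$I = \frac{729}{128}.$$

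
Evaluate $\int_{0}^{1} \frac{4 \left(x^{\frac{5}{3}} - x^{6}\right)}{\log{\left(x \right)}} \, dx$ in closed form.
$\log{\left(\frac{4096}{194481} \right)}$

Replace the exponent $\frac{5}{3}$ by a parameter $a$: let $I(a) = \int_{0}^{1} \frac{4 \left(- x^{6} + x^{a}\right)}{\log{\left(x \right)}} \, dx$.

Since $\dfrac{\partial}{\partial a}\,x^{a} = x^{a} \ln x$, the $\ln x$ in the denominator cancels and
$$\frac{dI}{da} = \int_{0}^{1} 4 x^{a} \, dx = 4 \left[\frac{x^{a+1}}{a+1}\right]_0^1 = \frac{4}{a + 1}.$$

Integrating with respect to $a$ gives $I(a) = \log{\left(\frac{\left(a + 1\right)^{4}}{2401} \right)} + C$.

At $a = 6$ the integrand is identically $0$, so $I(6) = 0$. The closed form gives $0$, hence $C = 0$.

Setting $a = \frac{5}{3}$:
$$I = \log{\left(\frac{4096}{194481} \right)}.$$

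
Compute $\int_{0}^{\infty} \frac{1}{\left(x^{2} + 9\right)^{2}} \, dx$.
$\frac{\pi}{108}$

Recall the elementary integral
$$J(a) = \int_{0}^{\infty} \frac{1}{a^{2} + x^{2}} \, dx = \frac{\pi}{2 a}.$$

Differentiating under the integral sign with respect to $a$,
$$\frac{dJ}{da} = \int_{0}^{\infty} - \frac{2 a}{\left(a^{2} + x^{2}\right)^{2}} \, dx = - \frac{\pi}{2 a^{2}},$$
so $\int_{0}^{\infty} \frac{1}{\left(a^{2} + x^{2}\right)^{2}} \, dx = \frac{\pi}{4 a^{3}}$.

Setting $a = 3$:
$$I = \frac{\pi}{108}.$$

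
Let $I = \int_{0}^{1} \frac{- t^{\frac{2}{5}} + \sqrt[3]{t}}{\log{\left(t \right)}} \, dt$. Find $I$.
$- \log{\left(21 \right)} + \log{\left(20 \right)}$

Replace the exponent $\frac{2}{5}$ by a parameter $a$: let $I(a) = \int_{0}^{1} \frac{\sqrt[3]{t} - t^{a}}{\log{\left(t \right)}} \, dt$.

Since $\dfrac{\partial}{\partial a}\,t^{a} = t^{a} \ln t$, the $\ln t$ in the denominator cancels and
$$\frac{dI}{da} = \int_{0}^{1} -1 t^{a} \, dt = -1 \left[\frac{t^{a+1}}{a+1}\right]_0^1 = - \frac{1}{a + 1}.$$

Integrating with respect to $a$ gives $I(a) = - \log{\left(\frac{3 a}{4} + \frac{3}{4} \right)} + C$.

At $a = \frac{1}{3}$ the integrand is identically $0$, so $I(\frac{1}{3}) = 0$. The closed form gives $0$, hence $C = 0$.

Setting $a = \frac{2}{5}$:
$$I = - \log{\left(21 \right)} + \log{\left(20 \right)}.$$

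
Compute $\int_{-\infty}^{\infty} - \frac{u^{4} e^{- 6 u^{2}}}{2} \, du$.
$- \frac{\sqrt{6} \sqrt{\pi}}{576}$

Consider the simpler parametrised integral
$$J(a) = \int_{-\infty}^{\infty} - \frac{e^{- a u^{2}}}{2} \, du = - \frac{\sqrt{\pi}}{2 \sqrt{a}}.$$

Differentiating under the integral sign brings down a factor of $(-u^2)$:
$$\frac{dJ}{da} = \int_{-\infty}^{\infty} \frac{u^{2} e^{- a u^{2}}}{2} \, du = \frac{\sqrt{\pi}}{4 a^{\frac{3}{2}}}.$$

Repeating twice in total — each differentiation brings down another $(-u^2)$ — gives
$$\frac{d^{2}J}{da^{2}} = \int_{-\infty}^{\infty} - \frac{u^{4} e^{- a u^{2}}}{2} \, du = - \frac{3 \sqrt{\pi}}{8 a^{\frac{5}{2}}},$$
and the integrand here is exactly the target integrand, so $I = - \frac{3 \sqrt{\pi}}{8 a^{\frac{5}{2}}}$.

Setting $a = 6$:
$$I = - \frac{\sqrt{6} \sqrt{\pi}}{576}.$$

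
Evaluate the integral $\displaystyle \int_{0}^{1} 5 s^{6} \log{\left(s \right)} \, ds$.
$- \frac{5}{49}$

Consider the simpler parametrised integral
$$J(a) = \int_{0}^{1} 5 s^{a} \, ds = \frac{5}{a + 1}.$$

Differentiating under the integral sign brings down a factor of $\ln s$:
$$\frac{dJ}{da} = \int_{0}^{1} 5 s^{a} \log{\left(s \right)} \, ds = - \frac{5}{\left(a + 1\right)^{2}}.$$

The integral on the left is $I$, so $I = - \frac{5}{\left(a + 1\right)^{2}}$.

Setting $a = 6$:
$$I = - \frac{5}{49}.$$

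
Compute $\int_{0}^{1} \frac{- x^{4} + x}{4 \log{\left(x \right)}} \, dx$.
$- \frac{\log{\left(5 \right)}}{4} + \frac{\log{\left(2 \right)}}{4}$

Consider the one-parameter family: let $I(a) = \int_{0}^{1} \frac{- x^{4} + x^{a}}{4 \log{\left(x \right)}} \, dx$.

Since $\dfrac{\partial}{\partial a}\,x^{a} = x^{a} \ln x$, the $\ln x$ in the denominator cancels and
$$\frac{dI}{da} = \int_{0}^{1} \frac{1}{4} x^{a} \, dx = \frac{1}{4} \left[\frac{x^{a+1}}{a+1}\right]_0^1 = \frac{1}{4 \left(a + 1\right)}.$$

Integrating with respect to $a$ gives $I(a) = \frac{\log{\left(a + 1 \right)}}{4} - \frac{\log{\left(5 \right)}}{4} + C$.

At $a = 4$ the integrand is identically $0$, so $I(4) = 0$. The closed form gives $0$, hence $C = 0$.

Setting $a = 1$:
$$I = - \frac{\log{\left(5 \right)}}{4} + \frac{\log{\left(2 \right)}}{4}.$$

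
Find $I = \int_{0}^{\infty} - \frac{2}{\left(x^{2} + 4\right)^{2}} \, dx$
$- \frac{\pi}{16}$

Begin with the known result
$$J(a) = \int_{0}^{\infty} - \frac{2}{a^{2} + x^{2}} \, dx = - \frac{\pi}{a}.$$

Differentiating under the integral sign with respect to $a$,
$$\frac{dJ}{da} = \int_{0}^{\infty} \frac{4 a}{\left(a^{2} + x^{2}\right)^{2}} \, dx = \frac{\pi}{a^{2}},$$
so $\int_{0}^{\infty} - \frac{2}{\left(a^{2} + x^{2}\right)^{2}} \, dx = - \frac{\pi}{2 a^{3}}$.

Setting $a = 2$:
$$I = - \frac{\pi}{16}.$$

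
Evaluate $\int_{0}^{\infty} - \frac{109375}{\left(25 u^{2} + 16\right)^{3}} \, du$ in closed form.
$- \frac{65625 \pi}{16384}$

Begin with the known result
$$J(a) = \int_{0}^{\infty} - \frac{7}{a^{2} + u^{2}} \, du = - \frac{7 \pi}{2 a}.$$

Differentiating under the integral sign with respect to $a$,
$$\frac{dJ}{da} = \int_{0}^{\infty} \frac{14 a}{\left(a^{2} + u^{2}\right)^{2}} \, du = \frac{7 \pi}{2 a^{2}},$$
so $\int_{0}^{\infty} - \frac{7}{\left(a^{2} + u^{2}\right)^{2}} \, du = - \frac{7 \pi}{4 a^{3}}$.

Repeating — each differentiation of $1/(u^2+a^2)^j$ produces $-2ja/(u^2+a^2)^{j+1}$ — and dividing through by $-2ja$ at each step yields, after $2$ differentiations in total,
$$\int_{0}^{\infty} - \frac{7}{\left(a^{2} + u^{2}\right)^{3}} \, du = - \frac{21 \pi}{16 a^{5}}.$$

Setting $a = \frac{4}{5}$:
$$I = - \frac{65625 \pi}{16384}.$$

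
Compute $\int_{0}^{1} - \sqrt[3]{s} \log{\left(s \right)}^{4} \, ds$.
$- \frac{729}{128}$

Consider the simpler parametrised integral
$$J(a) = \int_{0}^{1} - s^{a} \, ds = - \frac{1}{a + 1}.$$

Differentiating under the integral sign brings down a factor of $\ln s$:
$$\frac{dJ}{da} = \int_{0}^{1} - s^{a} \log{\left(s \right)} \, ds = \frac{1}{\left(a + 1\right)^{2}}.$$

Repeating $4$ times in total — each differentiation brings down another $\ln s$ — gives
$$\frac{d^{4}J}{da^{4}} = \int_{0}^{1} - s^{a} \log{\left(s \right)}^{4} \, ds = - \frac{24}{\left(a + 1\right)^{5}},$$
and the integrand here is exactly the target integrand, so $I = - \frac{24}{\left(a + 1\right)^{5}}$.

Setting $a = \frac{1}{3}$:
$$I = - \frac{729}{128}.$$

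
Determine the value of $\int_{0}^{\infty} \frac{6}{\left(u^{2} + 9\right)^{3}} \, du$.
$\frac{\pi}{216}$

Start from the standard arctangent integral
$$J(a) = \int_{0}^{\infty} \frac{6}{a^{2} + u^{2}} \, du = \frac{3 \pi}{a}.$$

Differentiating under the integral sign with respect to $a$,
$$\frac{dJ}{da} = \int_{0}^{\infty} - \frac{12 a}{\left(a^{2} + u^{2}\right)^{2}} \, du = - \frac{3 \pi}{a^{2}},$$
so $\int_{0}^{\infty} \frac{6}{\left(a^{2} + u^{2}\right)^{2}} \, du = \frac{3 \pi}{2 a^{3}}$.

Repeating — each differentiation of $1/(u^2+a^2)^j$ produces $-2ja/(u^2+a^2)^{j+1}$ — and dividing through by $-2ja$ at each step yields, after $2$ differentiations in total,
$$\int_{0}^{\infty} \frac{6}{\left(a^{2} + u^{2}\right)^{3}} \, du = \frac{9 \pi}{8 a^{5}}.$$

Setting $a = 3$:
$$I = \frac{\pi}{216}.$$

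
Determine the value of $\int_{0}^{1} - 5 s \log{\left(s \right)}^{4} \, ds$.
$- \frac{15}{4}$

Begin with the known integral
$$J(a) = \int_{0}^{1} - 5 s^{a} \, ds = - \frac{5}{a + 1}.$$

Differentiating under the integral sign brings down a factor of $\ln s$:
$$\frac{dJ}{da} = \int_{0}^{1} - 5 s^{a} \log{\left(s \right)} \, ds = \frac{5}{\left(a + 1\right)^{2}}.$$

Repeating $4$ times in total — each differentiation brings down another $\ln s$ — gives
$$\frac{d^{4}J}{da^{4}} = \int_{0}^{1} - 5 s^{a} \log{\left(s \right)}^{4} \, ds = - \frac{120}{\left(a + 1\right)^{5}},$$
and the integrand here is exactly the target integrand, so $I = - \frac{120}{\left(a + 1\right)^{5}}$.

Setting $a = 1$:
$$I = - \frac{15}{4}.$$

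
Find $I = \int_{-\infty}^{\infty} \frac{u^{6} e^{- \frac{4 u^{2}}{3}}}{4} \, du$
$\frac{405 \sqrt{3} \sqrt{\pi}}{4096}$

Start from the elementary integral
$$J(a) = \int_{-\infty}^{\infty} \frac{e^{- a u^{2}}}{4} \, du = \frac{\sqrt{\pi}}{4 \sqrt{a}}.$$

Differentiating under the integral sign brings down a factor of $(-u^2)$:
$$\frac{dJ}{da} = \int_{-\infty}^{\infty} - \frac{u^{2} e^{- a u^{2}}}{4} \, du = - \frac{\sqrt{\pi}}{8 a^{\frac{3}{2}}}.$$

Repeating $3$ times in total — each differentiation brings down another $(-u^2)$ — gives
$$\frac{d^{3}J}{da^{3}} = \int_{-\infty}^{\infty} - \frac{u^{6} e^{- a u^{2}}}{4} \, du = - \frac{15 \sqrt{\pi}}{32 a^{\frac{7}{2}}},$$
and the integrand here is $(-1)^{3}$ times the target integrand, so $I = (-1)^{3}\,\frac{d^{3}J}{da^{3}} = \frac{15 \sqrt{\pi}}{32 a^{\frac{7}{2}}}$.

Setting $a = \frac{4}{3}$:
$$I = \frac{405 \sqrt{3} \sqrt{\pi}}{4096}.$$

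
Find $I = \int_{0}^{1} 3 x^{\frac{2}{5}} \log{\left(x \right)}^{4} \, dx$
$\frac{225000}{16807}$

Consider the simpler parametrised integral
$$J(a) = \int_{0}^{1} 3 x^{a} \, dx = \frac{3}{a + 1}.$$

Differentiating under the integral sign brings down a factor of $\ln x$:
$$\frac{dJ}{da} = \int_{0}^{1} 3 x^{a} \log{\left(x \right)} \, dx = - \frac{3}{\left(a + 1\right)^{2}}.$$

Repeating $4$ times in total — each differentiation brings down another $\ln x$ — gives
$$\frac{d^{4}J}{da^{4}} = \int_{0}^{1} 3 x^{a} \log{\left(x \right)}^{4} \, dx = \frac{72}{\left(a + 1\right)^{5}},$$
and the integrand here is exactly the target integrand, so $I = \frac{72}{\left(a + 1\right)^{5}}$.

Setting $a = \frac{2}{5}$:
$$I = \frac{225000}{16807}.$$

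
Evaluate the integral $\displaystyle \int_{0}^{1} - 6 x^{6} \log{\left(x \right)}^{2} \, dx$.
$- \frac{12}{343}$

Consider the simpler parametrised integral
$$J(a) = \int_{0}^{1} - 6 x^{a} \, dx = - \frac{6}{a + 1}.$$

Differentiating under the integral sign brings down a factor of $\ln x$:
$$\frac{dJ}{da} = \int_{0}^{1} - 6 x^{a} \log{\left(x \right)} \, dx = \frac{6}{\left(a + 1\right)^{2}}.$$

Repeating twice in total — each differentiation brings down another $\ln x$ — gives
$$\frac{d^{2}J}{da^{2}} = \int_{0}^{1} - 6 x^{a} \log{\left(x \right)}^{2} \, dx = - \frac{12}{\left(a + 1\right)^{3}},$$
and the integrand here is exactly the target integrand, so $I = - \frac{12}{\left(a + 1\right)^{3}}$.

Setting $a = 6$:
$$I = - \frac{12}{343}.$$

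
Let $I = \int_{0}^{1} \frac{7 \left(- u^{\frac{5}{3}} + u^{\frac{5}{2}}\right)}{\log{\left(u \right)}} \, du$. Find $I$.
$- \log{\left(\frac{268435456}{1801088541} \right)}$

Consider the one-parameter family: let $I(a) = \int_{0}^{1} \frac{7 \left(u^{\frac{5}{2}} - u^{a}\right)}{\log{\left(u \right)}} \, du$.

Since $\dfrac{\partial}{\partial a}\,u^{a} = u^{a} \ln u$, the $\ln u$ in the denominator cancels and
$$\frac{dI}{da} = \int_{0}^{1} -7 u^{a} \, du = -7 \left[\frac{u^{a+1}}{a+1}\right]_0^1 = - \frac{7}{a + 1}.$$

Integrating with respect to $a$ gives $I(a) = - \log{\left(\frac{128 \left(a + 1\right)^{7}}{823543} \right)} + C$.

At $a = \frac{5}{2}$ the integrand is identically $0$, so $I(\frac{5}{2}) = 0$. The closed form gives $0$, hence $C = 0$.

Setting $a = \frac{5}{3}$:
$$I = - \log{\left(\frac{268435456}{1801088541} \right)}.$$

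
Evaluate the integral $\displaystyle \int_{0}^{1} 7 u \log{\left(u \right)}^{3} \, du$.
$- \frac{21}{8}$

Begin with the known integral
$$J(a) = \int_{0}^{1} 7 u^{a} \, du = \frac{7}{a + 1}.$$

Differentiating under the integral sign brings down a factor of $\ln u$:
$$\frac{dJ}{da} = \int_{0}^{1} 7 u^{a} \log{\left(u \right)} \, du = - \frac{7}{\left(a + 1\right)^{2}}.$$

Repeating $3$ times in total — each differentiation brings down another $\ln u$ — gives
$$\frac{d^{3}J}{da^{3}} = \int_{0}^{1} 7 u^{a} \log{\left(u \right)}^{3} \, du = - \frac{42}{\left(a + 1\right)^{4}},$$
and the integrand here is exactly the target integrand, so $I = - \frac{42}{\left(a + 1\right)^{4}}$.

Setting $a = 1$:
$$I = - \frac{21}{8}.$$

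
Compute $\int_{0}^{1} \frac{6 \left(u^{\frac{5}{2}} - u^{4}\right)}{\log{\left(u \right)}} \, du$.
$\log{\left(\frac{117649}{1000000} \right)}$

Replace the exponent $\frac{5}{2}$ by a parameter $a$: let $I(a) = \int_{0}^{1} \frac{6 \left(- u^{4} + u^{a}\right)}{\log{\left(u \right)}} \, du$.

Since $\dfrac{\partial}{\partial a}\,u^{a} = u^{a} \ln u$, the $\ln u$ in the denominator cancels and
$$\frac{dI}{da} = \int_{0}^{1} 6 u^{a} \, du = 6 \left[\frac{u^{a+1}}{a+1}\right]_0^1 = \frac{6}{a + 1}.$$

Integrating with respect to $a$ gives $I(a) = \log{\left(\frac{\left(a + 1\right)^{6}}{15625} \right)} + C$.

At $a = 4$ the integrand is identically $0$, so $I(4) = 0$. The closed form gives $0$, hence $C = 0$.

Setting $a = \frac{5}{2}$:
$$I = \log{\left(\frac{117649}{1000000} \right)}.$$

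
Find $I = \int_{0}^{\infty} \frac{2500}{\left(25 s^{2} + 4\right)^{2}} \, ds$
$\frac{125 \pi}{8}$

Start from the standard arctangent integral
$$J(a) = \int_{0}^{\infty} \frac{4}{a^{2} + s^{2}} \, ds = \frac{2 \pi}{a}.$$

Differentiating under the integral sign with respect to $a$,
$$\frac{dJ}{da} = \int_{0}^{\infty} - \frac{8 a}{\left(a^{2} + s^{2}\right)^{2}} \, ds = - \frac{2 \pi}{a^{2}},$$
so $\int_{0}^{\infty} \frac{4}{\left(a^{2} + s^{2}\right)^{2}} \, ds = \frac{\pi}{a^{3}}$.

Setting $a = \frac{2}{5}$:
$$I = \frac{125 \pi}{8}.$$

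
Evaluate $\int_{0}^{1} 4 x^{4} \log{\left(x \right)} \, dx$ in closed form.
$- \frac{4}{25}$

Begin with the known integral
$$J(a) = \int_{0}^{1} 4 x^{a} \, dx = \frac{4}{a + 1}.$$

Differentiating under the integral sign brings down a factor of $\ln x$:
$$\frac{dJ}{da} = \int_{0}^{1} 4 x^{a} \log{\left(x \right)} \, dx = - \frac{4}{\left(a + 1\right)^{2}}.$$

The integral on the left is $I$, so $I = - \frac{4}{\left(a + 1\right)^{2}}$.

Setting $a = 4$:
$$I = - \frac{4}{25}.$$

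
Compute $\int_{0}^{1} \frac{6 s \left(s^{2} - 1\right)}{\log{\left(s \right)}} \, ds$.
$\log{\left(64 \right)}$

Consider the one-parameter family: let $I(a) = \int_{0}^{1} \frac{6 \left(s^{3} - s^{a}\right)}{\log{\left(s \right)}} \, ds$.

Since $\dfrac{\partial}{\partial a}\,s^{a} = s^{a} \ln s$, the $\ln s$ in the denominator cancels and
$$\frac{dI}{da} = \int_{0}^{1} -6 s^{a} \, ds = -6 \left[\frac{s^{a+1}}{a+1}\right]_0^1 = - \frac{6}{a + 1}.$$

Integrating with respect to $a$ gives $I(a) = - \log{\left(\frac{\left(a + 1\right)^{6}}{4096} \right)} + C$.

At $a = 3$ the integrand is identically $0$, so $I(3) = 0$. The closed form gives $0$, hence $C = 0$.

Setting $a = 1$:
$$I = \log{\left(64 \right)}.$$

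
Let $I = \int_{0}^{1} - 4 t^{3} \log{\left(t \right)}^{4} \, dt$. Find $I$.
$- \frac{3}{32}$

Begin with the known integral
$$J(a) = \int_{0}^{1} - 4 t^{a} \, dt = - \frac{4}{a + 1}.$$

Differentiating under the integral sign brings down a factor of $\ln t$:
$$\frac{dJ}{da} = \int_{0}^{1} - 4 t^{a} \log{\left(t \right)} \, dt = \frac{4}{\left(a + 1\right)^{2}}.$$

Repeating $4$ times in total — each differentiation brings down another $\ln t$ — gives
$$\frac{d^{4}J}{da^{4}} = \int_{0}^{1} - 4 t^{a} \log{\left(t \right)}^{4} \, dt = - \frac{96}{\left(a + 1\right)^{5}},$$
and the integrand here is exactly the target integrand, so $I = - \frac{96}{\left(a + 1\right)^{5}}$.

Setting $a = 3$:
$$I = - \frac{3}{32}.$$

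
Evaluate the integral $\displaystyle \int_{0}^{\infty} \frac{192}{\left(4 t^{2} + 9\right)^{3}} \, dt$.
$\frac{2 \pi}{27}$

Begin with the known result
$$J(a) = \int_{0}^{\infty} \frac{3}{a^{2} + t^{2}} \, dt = \frac{3 \pi}{2 a}.$$

Differentiating under the integral sign with respect to $a$,
$$\frac{dJ}{da} = \int_{0}^{\infty} - \frac{6 a}{\left(a^{2} + t^{2}\right)^{2}} \, dt = - \frac{3 \pi}{2 a^{2}},$$
so $\int_{0}^{\infty} \frac{3}{\left(a^{2} + t^{2}\right)^{2}} \, dt = \frac{3 \pi}{4 a^{3}}$.

Repeating — each differentiation of $1/(t^2+a^2)^j$ produces $-2ja/(t^2+a^2)^{j+1}$ — and dividing through by $-2ja$ at each step yields, after $2$ differentiations in total,
$$\int_{0}^{\infty} \frac{3}{\left(a^{2} + t^{2}\right)^{3}} \, dt = \frac{9 \pi}{16 a^{5}}.$$

Setting $a = \frac{3}{2}$:
$$I = \frac{2 \pi}{27}.$$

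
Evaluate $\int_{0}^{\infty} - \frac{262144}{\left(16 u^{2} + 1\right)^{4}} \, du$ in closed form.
$- 10240 \pi$

Recall the elementary integral
$$J(a) = \int_{0}^{\infty} - \frac{4}{a^{2} + u^{2}} \, du = - \frac{2 \pi}{a}.$$

Differentiating under the integral sign with respect to $a$,
$$\frac{dJ}{da} = \int_{0}^{\infty} \frac{8 a}{\left(a^{2} + u^{2}\right)^{2}} \, du = \frac{2 \pi}{a^{2}},$$
so $\int_{0}^{\infty} - \frac{4}{\left(a^{2} + u^{2}\right)^{2}} \, du = - \frac{\pi}{a^{3}}$.

Repeating — each differentiation of $1/(u^2+a^2)^j$ produces $-2ja/(u^2+a^2)^{j+1}$ — and dividing through by $-2ja$ at each step yields, after $3$ differentiations in total,
$$\int_{0}^{\infty} - \frac{4}{\left(a^{2} + u^{2}\right)^{4}} \, du = - \frac{5 \pi}{8 a^{7}}.$$

Setting $a = \frac{1}{4}$:
$$I = - 10240 \pi.$$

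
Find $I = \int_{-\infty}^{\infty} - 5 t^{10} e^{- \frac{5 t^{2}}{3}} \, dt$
$- \frac{45927 \sqrt{15} \sqrt{\pi}}{20000}$

Start from the elementary integral
$$J(a) = \int_{-\infty}^{\infty} - 5 e^{- a t^{2}} \, dt = - \frac{5 \sqrt{\pi}}{\sqrt{a}}.$$

Differentiating under the integral sign brings down a factor of $(-t^2)$:
$$\frac{dJ}{da} = \int_{-\infty}^{\infty} 5 t^{2} e^{- a t^{2}} \, dt = \frac{5 \sqrt{\pi}}{2 a^{\frac{3}{2}}}.$$

Repeating $5$ times in total — each differentiation brings down another $(-t^2)$ — gives
$$\frac{d^{5}J}{da^{5}} = \int_{-\infty}^{\infty} 5 t^{10} e^{- a t^{2}} \, dt = \frac{4725 \sqrt{\pi}}{32 a^{\frac{11}{2}}},$$
and the integrand here is $(-1)^{5}$ times the target integrand, so $I = (-1)^{5}\,\frac{d^{5}J}{da^{5}} = - \frac{4725 \sqrt{\pi}}{32 a^{\frac{11}{2}}}$.

Setting $a = \frac{5}{3}$:
$$I = - \frac{45927 \sqrt{15} \sqrt{\pi}}{20000}.$$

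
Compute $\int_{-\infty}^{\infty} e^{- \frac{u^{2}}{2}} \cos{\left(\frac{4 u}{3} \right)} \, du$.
$\frac{\sqrt{2} \sqrt{\pi}}{e^{\frac{8}{9}}}$

Treat the cosine frequency as a parameter and define $I(b) = \int_{-\infty}^{\infty} e^{- \frac{u^{2}}{2}} \cos{\left(b u \right)} \, du$.

Differentiating under the integral sign,
$$I'(b) = \int_{-\infty}^{\infty} - u e^{- \frac{u^{2}}{2}} \sin{\left(b u \right)} \, du.$$

Integrate $\int_{-\infty}^{\infty} u \sin(b u)\, e^{- \frac{u^{2}}{2}}\, du$ by parts with $w = \sin(b u)$ and $dv = u\, e^{- \frac{u^{2}}{2}}\, du$, giving $v = - e^{- \frac{u^{2}}{2}}$. The boundary term vanishes and
$$\int_{-\infty}^{\infty} u \sin(b u)\, e^{- \frac{u^{2}}{2}}\, du = b \int_{-\infty}^{\infty} \cos(b u)\, e^{- \frac{u^{2}}{2}}\, du,$$
so $I'(b) = - b\, I(b)$.

This is a separable first-order ODE; solving with the initial condition $I(0) = \int_{-\infty}^{\infty} e^{- \frac{u^{2}}{2}}\,du = \sqrt{2} \sqrt{\pi}$ gives
$$I(b) = \sqrt{2} \sqrt{\pi} e^{- \frac{b^{2}}{2}}.$$

Setting $b = \frac{4}{3}$:
$$I = \frac{\sqrt{2} \sqrt{\pi}}{e^{\frac{8}{9}}}.$$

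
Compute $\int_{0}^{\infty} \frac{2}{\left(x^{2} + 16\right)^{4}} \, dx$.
$\frac{5 \pi}{262144}$

Begin with the known result
$$J(a) = \int_{0}^{\infty} \frac{2}{a^{2} + x^{2}} \, dx = \frac{\pi}{a}.$$

Differentiating under the integral sign with respect to $a$,
$$\frac{dJ}{da} = \int_{0}^{\infty} - \frac{4 a}{\left(a^{2} + x^{2}\right)^{2}} \, dx = - \frac{\pi}{a^{2}},$$
so $\int_{0}^{\infty} \frac{2}{\left(a^{2} + x^{2}\right)^{2}} \, dx = \frac{\pi}{2 a^{3}}$.

Repeating — each differentiation of $1/(x^2+a^2)^j$ produces $-2ja/(x^2+a^2)^{j+1}$ — and dividing through by $-2ja$ at each step yields, after $3$ differentiations in total,
$$\int_{0}^{\infty} \frac{2}{\left(a^{2} + x^{2}\right)^{4}} \, dx = \frac{5 \pi}{16 a^{7}}.$$

Setting $a = 4$:
$$I = \frac{5 \pi}{262144}.$$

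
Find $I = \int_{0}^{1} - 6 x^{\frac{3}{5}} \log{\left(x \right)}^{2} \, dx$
$- \frac{375}{128}$

Start from the elementary integral
$$J(a) = \int_{0}^{1} - 6 x^{a} \, dx = - \frac{6}{a + 1}.$$

Differentiating under the integral sign brings down a factor of $\ln x$:
$$\frac{dJ}{da} = \int_{0}^{1} - 6 x^{a} \log{\left(x \right)} \, dx = \frac{6}{\left(a + 1\right)^{2}}.$$

Repeating twice in total — each differentiation brings down another $\ln x$ — gives
$$\frac{d^{2}J}{da^{2}} = \int_{0}^{1} - 6 x^{a} \log{\left(x \right)}^{2} \, dx = - \frac{12}{\left(a + 1\right)^{3}},$$
and the integrand here is exactly the target integrand, so $I = - \frac{12}{\left(a + 1\right)^{3}}$.

Setting $a = \frac{3}{5}$:
$$I = - \frac{375}{128}.$$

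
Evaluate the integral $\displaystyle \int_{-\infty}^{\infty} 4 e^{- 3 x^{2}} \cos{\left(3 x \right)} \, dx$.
$\frac{4 \sqrt{3} \sqrt{\pi}}{3 e^{\frac{3}{4}}}$

Treat the cosine frequency as a parameter and define $I(b) = \int_{-\infty}^{\infty} 4 e^{- 3 x^{2}} \cos{\left(b x \right)} \, dx$.

Differentiating under the integral sign,
$$I'(b) = \int_{-\infty}^{\infty} - 4 x e^{- 3 x^{2}} \sin{\left(b x \right)} \, dx.$$

Integrate $\int_{-\infty}^{\infty} x \sin(b x)\, e^{- 3 x^{2}}\, dx$ by parts with $u = \sin(b x)$ and $dv = x\, e^{- 3 x^{2}}\, dx$, giving $v = - \frac{e^{- 3 x^{2}}}{6}$. The boundary term vanishes and
$$\int_{-\infty}^{\infty} x \sin(b x)\, e^{- 3 x^{2}}\, dx = \frac{b}{6} \int_{-\infty}^{\infty} \cos(b x)\, e^{- 3 x^{2}}\, dx,$$
so $I'(b) = - \frac{b}{6}\, I(b)$.

This is a separable first-order ODE; solving with the initial condition $I(0) = \int_{-\infty}^{\infty} 4 e^{- 3 x^{2}}\,dx = \frac{4 \sqrt{3} \sqrt{\pi}}{3}$ gives
$$I(b) = \frac{4 \sqrt{3} \sqrt{\pi} e^{- \frac{b^{2}}{12}}}{3}.$$

Setting $b = 3$:
$$I = \frac{4 \sqrt{3} \sqrt{\pi}}{3 e^{\frac{3}{4}}}.$$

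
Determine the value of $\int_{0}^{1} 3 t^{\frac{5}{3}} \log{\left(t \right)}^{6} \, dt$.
$\frac{295245}{131072}$

Start from the elementary integral
$$J(a) = \int_{0}^{1} 3 t^{a} \, dt = \frac{3}{a + 1}.$$

Differentiating under the integral sign brings down a factor of $\ln t$:
$$\frac{dJ}{da} = \int_{0}^{1} 3 t^{a} \log{\left(t \right)} \, dt = - \frac{3}{\left(a + 1\right)^{2}}.$$

Repeating $6$ times in total — each differentiation brings down another $\ln t$ — gives
$$\frac{d^{6}J}{da^{6}} = \int_{0}^{1} 3 t^{a} \log{\left(t \right)}^{6} \, dt = \frac{2160}{\left(a + 1\right)^{7}},$$
and the integrand here is exactly the target integrand, so $I = \frac{2160}{\left(a + 1\right)^{7}}$.

Setting $a = \frac{5}{3}$:
$$I = \frac{295245}{131072}.$$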